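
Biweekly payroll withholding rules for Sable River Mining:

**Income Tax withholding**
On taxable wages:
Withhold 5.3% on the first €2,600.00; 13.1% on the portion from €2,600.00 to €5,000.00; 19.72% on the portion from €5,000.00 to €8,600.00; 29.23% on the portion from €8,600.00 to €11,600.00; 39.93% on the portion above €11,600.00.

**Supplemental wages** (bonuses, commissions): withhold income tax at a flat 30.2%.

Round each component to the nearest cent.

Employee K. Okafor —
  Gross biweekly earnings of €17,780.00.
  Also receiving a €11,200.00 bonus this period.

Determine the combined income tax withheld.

Income Tax: taxable = €17,780.00
  €2,039.02 + 39.93% × (€17,780.00 − €11,600.00) = €2,039.02 + 39.93% × €6,180.00 = €4,506.69
Supplemental (30.2% flat on bonus): 30.2% × €11,200.00 = €3,382.40
Total income tax: €4,506.69 + €3,382.40 = €7,889.09

€7,889.09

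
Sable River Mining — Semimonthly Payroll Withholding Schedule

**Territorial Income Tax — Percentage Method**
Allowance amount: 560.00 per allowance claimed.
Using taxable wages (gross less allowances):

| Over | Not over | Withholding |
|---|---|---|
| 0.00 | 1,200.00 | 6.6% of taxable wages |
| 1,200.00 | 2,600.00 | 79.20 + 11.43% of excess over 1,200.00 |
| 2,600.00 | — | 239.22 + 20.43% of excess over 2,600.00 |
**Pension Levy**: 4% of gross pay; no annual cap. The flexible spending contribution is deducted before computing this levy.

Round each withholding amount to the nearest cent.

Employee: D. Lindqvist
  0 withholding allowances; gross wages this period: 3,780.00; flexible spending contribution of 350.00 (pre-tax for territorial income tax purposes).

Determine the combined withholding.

545.99

Territorial Income Tax: taxable = 3,780.00 − 350.00 = 3,430.00
  239.22 + 20.43% × (3,430.00 − 2,600.00) = 239.22 + 20.43% × 830.00 = 408.79
Pension Levy: 4% × 3,430.00 = 137.20
Total: 408.79 + 137.20 = 545.99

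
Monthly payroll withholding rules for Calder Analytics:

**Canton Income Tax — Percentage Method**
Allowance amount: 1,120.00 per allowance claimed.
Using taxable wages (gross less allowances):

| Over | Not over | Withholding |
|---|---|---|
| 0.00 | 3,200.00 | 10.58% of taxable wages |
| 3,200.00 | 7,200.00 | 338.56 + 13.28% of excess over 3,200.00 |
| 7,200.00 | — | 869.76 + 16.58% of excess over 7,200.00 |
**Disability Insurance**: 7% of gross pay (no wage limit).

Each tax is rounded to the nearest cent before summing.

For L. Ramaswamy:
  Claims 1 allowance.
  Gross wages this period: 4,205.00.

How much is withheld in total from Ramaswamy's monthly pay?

620.74

Canton Income Tax: taxable = 4,205.00 − 1×1,120.00 = 3,085.00
  10.58% × 3,085.00 = 326.39
Disability Insurance: 7% × 4,205.00 = 294.35
Total: 326.39 + 294.35 = 620.74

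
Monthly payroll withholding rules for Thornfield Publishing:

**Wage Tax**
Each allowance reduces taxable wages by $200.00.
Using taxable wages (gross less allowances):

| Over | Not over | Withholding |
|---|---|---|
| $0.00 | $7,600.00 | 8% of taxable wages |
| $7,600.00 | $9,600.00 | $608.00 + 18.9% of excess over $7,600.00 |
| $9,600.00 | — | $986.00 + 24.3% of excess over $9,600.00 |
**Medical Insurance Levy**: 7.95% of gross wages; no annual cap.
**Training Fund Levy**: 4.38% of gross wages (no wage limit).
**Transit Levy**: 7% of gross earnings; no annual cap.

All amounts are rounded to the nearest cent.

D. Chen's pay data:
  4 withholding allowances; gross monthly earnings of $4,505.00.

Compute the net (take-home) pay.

Wage Tax: taxable = $4,505.00 − 4×$200.00 = $3,705.00
  8% × $3,705.00 = $296.40
Medical Insurance Levy: 7.95% × $4,505.00 = $358.15
Training Fund Levy: 4.38% × $4,505.00 = $197.32
Transit Levy: 7% × $4,505.00 = $315.35
Total withheld: $296.40 + $358.15 + $197.32 + $315.35 = $1,167.22
Net pay: $4,505.00 − $1,167.22 = $3,337.78

$3,337.78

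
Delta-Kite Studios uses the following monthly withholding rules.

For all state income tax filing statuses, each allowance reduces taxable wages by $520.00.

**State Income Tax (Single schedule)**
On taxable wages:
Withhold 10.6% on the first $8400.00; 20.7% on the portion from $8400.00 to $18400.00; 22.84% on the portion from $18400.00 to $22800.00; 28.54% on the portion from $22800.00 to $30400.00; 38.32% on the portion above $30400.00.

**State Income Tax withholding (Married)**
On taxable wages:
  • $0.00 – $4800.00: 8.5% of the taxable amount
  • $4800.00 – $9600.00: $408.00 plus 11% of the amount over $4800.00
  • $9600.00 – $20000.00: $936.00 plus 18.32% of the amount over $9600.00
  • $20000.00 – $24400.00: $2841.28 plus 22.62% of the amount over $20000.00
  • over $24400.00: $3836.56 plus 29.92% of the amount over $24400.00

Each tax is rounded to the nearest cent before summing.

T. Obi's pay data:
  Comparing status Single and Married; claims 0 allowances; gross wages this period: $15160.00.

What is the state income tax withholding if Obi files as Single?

State Income Tax (Single): taxable = $15160.00
  $890.40 + 20.7% × ($15160.00 − $8400.00) = $890.40 + 20.7% × $6760.00 = $2289.72

$2289.72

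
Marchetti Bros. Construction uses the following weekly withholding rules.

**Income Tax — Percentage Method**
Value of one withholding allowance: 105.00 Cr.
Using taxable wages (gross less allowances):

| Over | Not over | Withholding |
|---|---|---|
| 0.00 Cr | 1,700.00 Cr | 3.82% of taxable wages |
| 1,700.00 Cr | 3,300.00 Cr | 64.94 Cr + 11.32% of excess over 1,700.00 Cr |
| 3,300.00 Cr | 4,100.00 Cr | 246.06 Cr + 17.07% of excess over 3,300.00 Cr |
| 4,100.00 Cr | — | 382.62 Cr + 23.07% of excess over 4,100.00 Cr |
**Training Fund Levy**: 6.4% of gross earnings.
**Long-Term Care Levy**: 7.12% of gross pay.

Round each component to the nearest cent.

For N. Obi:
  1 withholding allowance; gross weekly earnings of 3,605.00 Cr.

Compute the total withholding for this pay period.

Income Tax: taxable = 3,605.00 Cr − 1×105.00 Cr = 3,500.00 Cr
  246.06 Cr + 17.07% × (3,500.00 Cr − 3,300.00 Cr) = 246.06 Cr + 17.07% × 200.00 Cr = 280.20 Cr
Training Fund Levy: 6.4% × 3,605.00 Cr = 230.72 Cr
Long-Term Care Levy: 7.12% × 3,605.00 Cr = 256.68 Cr
Total: 280.20 Cr + 230.72 Cr + 256.68 Cr = 767.60 Cr

767.60 Cr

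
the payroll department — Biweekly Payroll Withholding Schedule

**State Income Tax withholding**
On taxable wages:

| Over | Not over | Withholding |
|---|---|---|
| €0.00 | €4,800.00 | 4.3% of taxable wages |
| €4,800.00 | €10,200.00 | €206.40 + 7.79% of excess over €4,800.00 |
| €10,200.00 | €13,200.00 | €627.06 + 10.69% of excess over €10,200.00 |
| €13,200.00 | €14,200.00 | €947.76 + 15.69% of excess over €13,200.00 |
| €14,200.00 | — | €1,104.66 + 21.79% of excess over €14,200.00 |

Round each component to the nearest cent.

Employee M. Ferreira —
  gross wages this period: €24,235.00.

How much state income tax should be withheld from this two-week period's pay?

State Income Tax: taxable = €24,235.00
  €1,104.66 + 21.79% × (€24,235.00 − €14,200.00) = €1,104.66 + 21.79% × €10,035.00 = €3,291.29

€3,291.29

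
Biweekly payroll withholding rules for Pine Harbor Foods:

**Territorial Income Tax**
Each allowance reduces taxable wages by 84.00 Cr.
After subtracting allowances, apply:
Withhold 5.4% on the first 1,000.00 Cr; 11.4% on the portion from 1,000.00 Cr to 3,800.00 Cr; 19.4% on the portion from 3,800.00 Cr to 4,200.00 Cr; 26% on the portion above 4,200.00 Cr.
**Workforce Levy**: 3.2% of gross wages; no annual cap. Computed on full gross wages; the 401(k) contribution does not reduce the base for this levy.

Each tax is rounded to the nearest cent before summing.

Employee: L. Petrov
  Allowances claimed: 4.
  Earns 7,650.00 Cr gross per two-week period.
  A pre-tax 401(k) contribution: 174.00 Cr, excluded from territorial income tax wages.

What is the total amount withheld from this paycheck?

Territorial Income Tax: taxable = 7,650.00 Cr − 174.00 Cr − 4×84.00 Cr = 7,140.00 Cr
  450.80 Cr + 26% × (7,140.00 Cr − 4,200.00 Cr) = 450.80 Cr + 26% × 2,940.00 Cr = 1,215.20 Cr
Workforce Levy: 3.2% × 7,650.00 Cr = 244.80 Cr
Total: 1,215.20 Cr + 244.80 Cr = 1,460.00 Cr

1,460.00 Cr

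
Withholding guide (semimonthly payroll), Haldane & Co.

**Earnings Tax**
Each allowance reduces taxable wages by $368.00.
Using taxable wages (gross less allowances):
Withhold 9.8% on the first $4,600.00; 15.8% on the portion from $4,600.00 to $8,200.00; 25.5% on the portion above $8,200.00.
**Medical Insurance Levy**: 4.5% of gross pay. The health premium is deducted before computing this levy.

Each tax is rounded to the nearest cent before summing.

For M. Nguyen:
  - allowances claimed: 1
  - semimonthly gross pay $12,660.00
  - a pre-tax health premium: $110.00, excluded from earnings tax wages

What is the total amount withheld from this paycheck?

Earnings Tax: taxable = $12,660.00 − $110.00 − 1×$368.00 = $12,182.00
  $1,019.60 + 25.5% × ($12,182.00 − $8,200.00) = $1,019.60 + 25.5% × $3,982.00 = $2,035.01
Medical Insurance Levy: 4.5% × $12,550.00 = $564.75
Total: $2,035.01 + $564.75 = $2,599.76

$2,599.76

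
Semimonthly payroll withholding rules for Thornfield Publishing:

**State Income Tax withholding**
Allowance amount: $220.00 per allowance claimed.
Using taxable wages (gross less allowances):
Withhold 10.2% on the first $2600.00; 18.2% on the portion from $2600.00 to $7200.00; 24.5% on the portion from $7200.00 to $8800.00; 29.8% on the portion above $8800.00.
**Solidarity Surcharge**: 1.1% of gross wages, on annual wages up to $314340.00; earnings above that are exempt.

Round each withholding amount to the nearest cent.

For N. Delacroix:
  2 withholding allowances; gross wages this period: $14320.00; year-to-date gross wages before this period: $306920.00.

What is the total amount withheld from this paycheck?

$3089.86

State Income Tax: taxable = $14320.00 − 2×$220.00 = $13880.00
  $1494.40 + 29.8% × ($13880.00 − $8800.00) = $1494.40 + 29.8% × $5080.00 = $3008.24
Solidarity Surcharge: cap $314340.00 − YTD $306920.00 = $7420.00 subject; 1.1% × $7420.00 = $81.62
Total: $3008.24 + $81.62 = $3089.86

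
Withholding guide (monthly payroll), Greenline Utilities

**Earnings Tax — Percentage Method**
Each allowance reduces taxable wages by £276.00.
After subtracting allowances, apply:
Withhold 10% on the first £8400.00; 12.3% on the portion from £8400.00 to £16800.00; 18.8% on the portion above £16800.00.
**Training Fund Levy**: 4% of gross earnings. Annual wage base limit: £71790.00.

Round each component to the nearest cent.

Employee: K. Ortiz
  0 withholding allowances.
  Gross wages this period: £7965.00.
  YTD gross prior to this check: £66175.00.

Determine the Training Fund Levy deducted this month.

£224.60

Training Fund Levy: cap £71790.00 − YTD £66175.00 = £5615.00 subject; 4% × £5615.00 = £224.60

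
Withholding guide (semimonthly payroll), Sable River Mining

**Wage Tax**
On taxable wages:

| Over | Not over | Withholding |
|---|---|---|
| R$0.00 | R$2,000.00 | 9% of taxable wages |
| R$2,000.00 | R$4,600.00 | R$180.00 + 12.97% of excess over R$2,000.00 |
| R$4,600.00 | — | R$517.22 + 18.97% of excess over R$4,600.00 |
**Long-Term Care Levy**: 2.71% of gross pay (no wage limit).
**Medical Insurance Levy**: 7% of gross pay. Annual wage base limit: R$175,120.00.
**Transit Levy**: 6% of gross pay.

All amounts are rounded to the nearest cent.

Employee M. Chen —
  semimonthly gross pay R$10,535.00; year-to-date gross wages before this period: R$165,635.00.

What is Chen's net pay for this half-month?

R$7,310.36

Wage Tax: taxable = R$10,535.00
  R$517.22 + 18.97% × (R$10,535.00 − R$4,600.00) = R$517.22 + 18.97% × R$5,935.00 = R$1,643.09
Long-Term Care Levy: 2.71% × R$10,535.00 = R$285.50
Medical Insurance Levy: cap R$175,120.00 − YTD R$165,635.00 = R$9,485.00 subject; 7% × R$9,485.00 = R$663.95
Transit Levy: 6% × R$10,535.00 = R$632.10
Total withheld: R$1,643.09 + R$285.50 + R$663.95 + R$632.10 = R$3,224.64
Net pay: R$10,535.00 − R$3,224.64 = R$7,310.36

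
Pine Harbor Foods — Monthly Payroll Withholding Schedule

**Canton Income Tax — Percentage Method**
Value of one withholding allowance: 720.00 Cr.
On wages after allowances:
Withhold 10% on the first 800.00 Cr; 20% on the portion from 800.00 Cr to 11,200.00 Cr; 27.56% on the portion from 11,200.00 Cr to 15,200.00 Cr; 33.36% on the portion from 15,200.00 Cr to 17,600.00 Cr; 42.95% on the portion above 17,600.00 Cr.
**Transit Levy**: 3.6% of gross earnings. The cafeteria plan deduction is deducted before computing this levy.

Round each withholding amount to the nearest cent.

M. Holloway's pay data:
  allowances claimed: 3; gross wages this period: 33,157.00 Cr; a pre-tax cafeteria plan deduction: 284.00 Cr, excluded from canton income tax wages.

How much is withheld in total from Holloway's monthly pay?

10,878.50 Cr

Canton Income Tax: taxable = 33,157.00 Cr − 284.00 Cr − 3×720.00 Cr = 30,713.00 Cr
  4,063.04 Cr + 42.95% × (30,713.00 Cr − 17,600.00 Cr) = 4,063.04 Cr + 42.95% × 13,113.00 Cr = 9,695.07 Cr
Transit Levy: 3.6% × 32,873.00 Cr = 1,183.43 Cr
Total: 9,695.07 Cr + 1,183.43 Cr = 10,878.50 Cr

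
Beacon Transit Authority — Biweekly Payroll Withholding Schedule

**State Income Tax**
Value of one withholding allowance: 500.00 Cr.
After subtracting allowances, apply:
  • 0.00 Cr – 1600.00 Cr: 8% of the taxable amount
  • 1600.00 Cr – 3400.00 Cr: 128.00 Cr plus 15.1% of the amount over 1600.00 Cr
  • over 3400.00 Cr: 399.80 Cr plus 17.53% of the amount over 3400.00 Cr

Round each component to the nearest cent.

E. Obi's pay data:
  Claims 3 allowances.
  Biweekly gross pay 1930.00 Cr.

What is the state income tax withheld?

State Income Tax: taxable = 1930.00 Cr − 3×500.00 Cr = 430.00 Cr
  8% × 430.00 Cr = 34.40 Cr

34.40 Cr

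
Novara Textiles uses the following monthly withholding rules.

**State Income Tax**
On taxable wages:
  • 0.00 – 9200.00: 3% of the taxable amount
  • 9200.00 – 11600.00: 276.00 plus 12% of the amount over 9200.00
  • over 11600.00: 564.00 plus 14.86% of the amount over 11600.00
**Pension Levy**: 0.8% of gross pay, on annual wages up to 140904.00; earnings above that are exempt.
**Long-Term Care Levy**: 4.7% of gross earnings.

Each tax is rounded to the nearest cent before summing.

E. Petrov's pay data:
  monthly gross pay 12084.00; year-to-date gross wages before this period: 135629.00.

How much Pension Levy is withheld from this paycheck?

Pension Levy: cap 140904.00 − YTD 135629.00 = 5275.00 subject; 0.8% × 5275.00 = 42.20

42.20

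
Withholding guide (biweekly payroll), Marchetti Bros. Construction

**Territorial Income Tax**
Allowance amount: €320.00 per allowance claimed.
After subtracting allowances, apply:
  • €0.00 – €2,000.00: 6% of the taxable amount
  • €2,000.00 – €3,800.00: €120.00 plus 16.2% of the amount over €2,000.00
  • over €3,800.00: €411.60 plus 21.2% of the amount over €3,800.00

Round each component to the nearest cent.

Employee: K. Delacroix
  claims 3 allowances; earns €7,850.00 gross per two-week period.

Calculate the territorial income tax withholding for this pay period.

€1,066.68

Territorial Income Tax: taxable = €7,850.00 − 3×€320.00 = €6,890.00
  €411.60 + 21.2% × (€6,890.00 − €3,800.00) = €411.60 + 21.2% × €3,090.00 = €1,066.68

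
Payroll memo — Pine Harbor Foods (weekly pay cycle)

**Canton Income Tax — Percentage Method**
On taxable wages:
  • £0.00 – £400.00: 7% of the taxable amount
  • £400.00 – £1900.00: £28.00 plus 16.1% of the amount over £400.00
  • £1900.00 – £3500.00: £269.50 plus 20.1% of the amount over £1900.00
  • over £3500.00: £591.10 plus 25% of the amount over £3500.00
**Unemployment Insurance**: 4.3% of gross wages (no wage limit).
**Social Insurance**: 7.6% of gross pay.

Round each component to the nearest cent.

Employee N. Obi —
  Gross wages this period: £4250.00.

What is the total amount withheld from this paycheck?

Canton Income Tax: taxable = £4250.00
  £591.10 + 25% × (£4250.00 − £3500.00) = £591.10 + 25% × £750.00 = £778.60
Unemployment Insurance: 4.3% × £4250.00 = £182.75
Social Insurance: 7.6% × £4250.00 = £323.00
Total: £778.60 + £182.75 + £323.00 = £1284.35

£1284.35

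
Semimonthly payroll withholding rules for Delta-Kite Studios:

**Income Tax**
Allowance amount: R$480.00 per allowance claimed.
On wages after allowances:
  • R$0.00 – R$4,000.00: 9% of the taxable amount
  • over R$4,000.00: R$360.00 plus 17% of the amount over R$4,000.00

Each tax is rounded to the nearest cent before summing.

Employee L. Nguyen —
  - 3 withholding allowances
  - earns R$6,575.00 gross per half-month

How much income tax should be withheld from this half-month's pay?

R$552.95

Income Tax: taxable = R$6,575.00 − 3×R$480.00 = R$5,135.00
  R$360.00 + 17% × (R$5,135.00 − R$4,000.00) = R$360.00 + 17% × R$1,135.00 = R$552.95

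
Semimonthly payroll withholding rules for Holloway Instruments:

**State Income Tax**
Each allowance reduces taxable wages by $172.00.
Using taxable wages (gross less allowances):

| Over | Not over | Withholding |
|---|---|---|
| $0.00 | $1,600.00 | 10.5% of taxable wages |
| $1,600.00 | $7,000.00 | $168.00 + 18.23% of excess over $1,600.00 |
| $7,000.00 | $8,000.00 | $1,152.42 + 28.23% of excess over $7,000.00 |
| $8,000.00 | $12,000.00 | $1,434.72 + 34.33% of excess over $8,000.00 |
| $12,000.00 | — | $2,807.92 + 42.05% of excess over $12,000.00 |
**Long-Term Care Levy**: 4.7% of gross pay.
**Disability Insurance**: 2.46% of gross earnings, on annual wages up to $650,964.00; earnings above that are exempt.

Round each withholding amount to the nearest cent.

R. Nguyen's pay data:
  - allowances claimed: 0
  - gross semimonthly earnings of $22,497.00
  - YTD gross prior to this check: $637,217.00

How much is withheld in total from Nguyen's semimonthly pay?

$8,617.45

State Income Tax: taxable = $22,497.00
  $2,807.92 + 42.05% × ($22,497.00 − $12,000.00) = $2,807.92 + 42.05% × $10,497.00 = $7,221.91
Long-Term Care Levy: 4.7% × $22,497.00 = $1,057.36
Disability Insurance: cap $650,964.00 − YTD $637,217.00 = $13,747.00 subject; 2.46% × $13,747.00 = $338.18
Total: $7,221.91 + $1,057.36 + $338.18 = $8,617.45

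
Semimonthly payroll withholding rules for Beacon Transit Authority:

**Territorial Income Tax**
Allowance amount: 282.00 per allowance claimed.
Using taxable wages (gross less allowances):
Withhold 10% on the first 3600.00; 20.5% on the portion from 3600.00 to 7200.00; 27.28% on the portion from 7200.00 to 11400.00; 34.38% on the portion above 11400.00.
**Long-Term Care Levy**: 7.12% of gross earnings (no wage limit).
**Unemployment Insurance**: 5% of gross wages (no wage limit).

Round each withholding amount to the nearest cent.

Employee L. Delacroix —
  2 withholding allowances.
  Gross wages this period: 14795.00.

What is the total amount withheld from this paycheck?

Territorial Income Tax: taxable = 14795.00 − 2×282.00 = 14231.00
  2243.76 + 34.38% × (14231.00 − 11400.00) = 2243.76 + 34.38% × 2831.00 = 3217.06
Long-Term Care Levy: 7.12% × 14795.00 = 1053.40
Unemployment Insurance: 5% × 14795.00 = 739.75
Total: 3217.06 + 1053.40 + 739.75 = 5010.21

5010.21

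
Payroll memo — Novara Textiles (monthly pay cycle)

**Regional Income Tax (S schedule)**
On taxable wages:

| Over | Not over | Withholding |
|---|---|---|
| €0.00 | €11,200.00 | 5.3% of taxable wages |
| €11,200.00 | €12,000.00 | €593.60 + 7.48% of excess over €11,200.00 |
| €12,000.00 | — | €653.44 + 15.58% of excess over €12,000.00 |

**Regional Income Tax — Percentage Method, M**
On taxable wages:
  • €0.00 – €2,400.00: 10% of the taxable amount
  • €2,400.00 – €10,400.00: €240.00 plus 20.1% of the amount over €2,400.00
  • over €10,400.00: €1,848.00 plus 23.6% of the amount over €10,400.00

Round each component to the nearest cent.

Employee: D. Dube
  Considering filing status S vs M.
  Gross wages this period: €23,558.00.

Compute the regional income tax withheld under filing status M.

€4,953.29

Regional Income Tax (M): taxable = €23,558.00
  €1,848.00 + 23.6% × (€23,558.00 − €10,400.00) = €1,848.00 + 23.6% × €13,158.00 = €4,953.29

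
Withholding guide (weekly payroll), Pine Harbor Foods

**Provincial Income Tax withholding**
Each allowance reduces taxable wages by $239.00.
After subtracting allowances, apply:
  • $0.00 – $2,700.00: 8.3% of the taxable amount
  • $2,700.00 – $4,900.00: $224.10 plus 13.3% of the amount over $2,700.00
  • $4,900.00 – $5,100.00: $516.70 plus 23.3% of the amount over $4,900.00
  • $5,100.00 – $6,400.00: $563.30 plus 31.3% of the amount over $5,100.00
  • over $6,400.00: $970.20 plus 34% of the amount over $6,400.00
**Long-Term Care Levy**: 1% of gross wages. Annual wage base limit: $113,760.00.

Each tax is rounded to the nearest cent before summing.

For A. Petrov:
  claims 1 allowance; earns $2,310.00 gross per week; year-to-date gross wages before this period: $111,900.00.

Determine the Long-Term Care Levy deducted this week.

$18.60

Long-Term Care Levy: cap $113,760.00 − YTD $111,900.00 = $1,860.00 subject; 1% × $1,860.00 = $18.60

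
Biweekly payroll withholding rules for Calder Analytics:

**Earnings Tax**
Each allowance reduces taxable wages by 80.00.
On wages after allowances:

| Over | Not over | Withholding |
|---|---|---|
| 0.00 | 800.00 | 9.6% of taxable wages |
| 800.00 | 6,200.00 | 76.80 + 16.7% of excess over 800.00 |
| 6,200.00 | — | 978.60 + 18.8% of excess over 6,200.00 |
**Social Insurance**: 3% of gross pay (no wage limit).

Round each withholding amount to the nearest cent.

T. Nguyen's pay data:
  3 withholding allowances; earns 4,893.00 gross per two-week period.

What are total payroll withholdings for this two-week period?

Earnings Tax: taxable = 4,893.00 − 3×80.00 = 4,653.00
  76.80 + 16.7% × (4,653.00 − 800.00) = 76.80 + 16.7% × 3,853.00 = 720.25
Social Insurance: 3% × 4,893.00 = 146.79
Total: 720.25 + 146.79 = 867.04

867.04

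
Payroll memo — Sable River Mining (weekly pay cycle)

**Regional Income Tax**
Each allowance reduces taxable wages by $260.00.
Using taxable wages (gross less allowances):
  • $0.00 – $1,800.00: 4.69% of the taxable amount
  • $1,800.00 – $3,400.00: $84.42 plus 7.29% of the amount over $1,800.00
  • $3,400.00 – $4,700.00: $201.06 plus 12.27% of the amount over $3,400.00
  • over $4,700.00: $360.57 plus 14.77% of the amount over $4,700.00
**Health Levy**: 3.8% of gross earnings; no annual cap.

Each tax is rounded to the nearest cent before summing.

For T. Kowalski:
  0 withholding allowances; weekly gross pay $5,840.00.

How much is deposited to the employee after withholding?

$5,089.13

Regional Income Tax: taxable = $5,840.00
  $360.57 + 14.77% × ($5,840.00 − $4,700.00) = $360.57 + 14.77% × $1,140.00 = $528.95
Health Levy: 3.8% × $5,840.00 = $221.92
Total withheld: $528.95 + $221.92 = $750.87
Net pay: $5,840.00 − $750.87 = $5,089.13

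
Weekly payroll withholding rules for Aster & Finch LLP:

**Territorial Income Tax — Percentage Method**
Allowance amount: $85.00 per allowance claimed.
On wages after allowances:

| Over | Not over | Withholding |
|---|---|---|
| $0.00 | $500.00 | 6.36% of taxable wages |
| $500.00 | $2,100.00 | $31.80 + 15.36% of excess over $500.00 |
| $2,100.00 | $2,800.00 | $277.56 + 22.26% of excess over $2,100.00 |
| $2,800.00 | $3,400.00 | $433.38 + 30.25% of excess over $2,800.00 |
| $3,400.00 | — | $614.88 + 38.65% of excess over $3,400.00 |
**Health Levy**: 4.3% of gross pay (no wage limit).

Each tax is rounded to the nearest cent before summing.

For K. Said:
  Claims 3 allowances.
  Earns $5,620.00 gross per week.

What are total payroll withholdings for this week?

$1,616.01

Territorial Income Tax: taxable = $5,620.00 − 3×$85.00 = $5,365.00
  $614.88 + 38.65% × ($5,365.00 − $3,400.00) = $614.88 + 38.65% × $1,965.00 = $1,374.35
Health Levy: 4.3% × $5,620.00 = $241.66
Total: $1,374.35 + $241.66 = $1,616.01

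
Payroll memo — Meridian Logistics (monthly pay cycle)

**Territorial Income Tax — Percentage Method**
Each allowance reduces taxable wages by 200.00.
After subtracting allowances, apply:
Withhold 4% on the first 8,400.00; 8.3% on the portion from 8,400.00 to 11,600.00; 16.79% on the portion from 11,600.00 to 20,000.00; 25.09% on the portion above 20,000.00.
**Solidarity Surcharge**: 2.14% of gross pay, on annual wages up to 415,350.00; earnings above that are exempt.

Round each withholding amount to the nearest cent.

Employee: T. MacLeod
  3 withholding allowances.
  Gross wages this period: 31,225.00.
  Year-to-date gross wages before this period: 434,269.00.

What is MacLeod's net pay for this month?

Territorial Income Tax: taxable = 31,225.00 − 3×200.00 = 30,625.00
  2,011.96 + 25.09% × (30,625.00 − 20,000.00) = 2,011.96 + 25.09% × 10,625.00 = 4,677.77
Solidarity Surcharge: YTD 434,269.00 ≥ cap 415,350.00 → 0.00
Total withheld: 4,677.77 + 0.00 = 4,677.77
Net pay: 31,225.00 − 4,677.77 = 26,547.23

26,547.23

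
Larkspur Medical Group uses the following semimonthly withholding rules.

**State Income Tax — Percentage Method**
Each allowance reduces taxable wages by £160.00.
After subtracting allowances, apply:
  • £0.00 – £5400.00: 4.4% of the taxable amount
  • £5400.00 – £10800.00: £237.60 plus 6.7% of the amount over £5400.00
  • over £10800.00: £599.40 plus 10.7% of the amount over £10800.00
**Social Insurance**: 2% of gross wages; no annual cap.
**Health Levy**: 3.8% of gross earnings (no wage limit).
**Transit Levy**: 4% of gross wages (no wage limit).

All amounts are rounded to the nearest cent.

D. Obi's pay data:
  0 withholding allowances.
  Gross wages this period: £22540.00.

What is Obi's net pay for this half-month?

State Income Tax: taxable = £22540.00
  £599.40 + 10.7% × (£22540.00 − £10800.00) = £599.40 + 10.7% × £11740.00 = £1855.58
Social Insurance: 2% × £22540.00 = £450.80
Health Levy: 3.8% × £22540.00 = £856.52
Transit Levy: 4% × £22540.00 = £901.60
Total withheld: £1855.58 + £450.80 + £856.52 + £901.60 = £4064.50
Net pay: £22540.00 − £4064.50 = £18475.50

£18475.50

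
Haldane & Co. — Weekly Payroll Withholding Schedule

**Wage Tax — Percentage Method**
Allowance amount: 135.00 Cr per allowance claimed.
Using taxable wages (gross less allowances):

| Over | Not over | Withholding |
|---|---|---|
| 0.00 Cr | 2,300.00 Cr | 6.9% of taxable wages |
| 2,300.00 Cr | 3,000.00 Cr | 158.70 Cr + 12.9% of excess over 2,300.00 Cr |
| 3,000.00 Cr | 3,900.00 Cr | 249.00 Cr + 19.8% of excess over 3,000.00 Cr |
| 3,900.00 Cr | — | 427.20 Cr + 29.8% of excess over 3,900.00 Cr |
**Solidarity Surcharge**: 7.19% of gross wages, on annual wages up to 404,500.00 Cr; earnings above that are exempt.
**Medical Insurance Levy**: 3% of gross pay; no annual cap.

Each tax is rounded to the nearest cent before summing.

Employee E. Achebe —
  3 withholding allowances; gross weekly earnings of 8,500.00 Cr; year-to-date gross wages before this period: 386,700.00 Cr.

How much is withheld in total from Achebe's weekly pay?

2,543.46 Cr

Wage Tax: taxable = 8,500.00 Cr − 3×135.00 Cr = 8,095.00 Cr
  427.20 Cr + 29.8% × (8,095.00 Cr − 3,900.00 Cr) = 427.20 Cr + 29.8% × 4,195.00 Cr = 1,677.31 Cr
Solidarity Surcharge: 7.19% × 8,500.00 Cr = 611.15 Cr
Medical Insurance Levy: 3% × 8,500.00 Cr = 255.00 Cr
Total: 1,677.31 Cr + 611.15 Cr + 255.00 Cr = 2,543.46 Cr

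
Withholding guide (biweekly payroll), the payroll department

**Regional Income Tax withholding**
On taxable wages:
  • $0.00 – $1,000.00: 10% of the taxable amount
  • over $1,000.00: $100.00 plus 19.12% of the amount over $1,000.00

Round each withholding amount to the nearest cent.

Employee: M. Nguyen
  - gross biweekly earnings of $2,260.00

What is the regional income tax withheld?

$340.91

Regional Income Tax: taxable = $2,260.00
  $100.00 + 19.12% × ($2,260.00 − $1,000.00) = $100.00 + 19.12% × $1,260.00 = $340.91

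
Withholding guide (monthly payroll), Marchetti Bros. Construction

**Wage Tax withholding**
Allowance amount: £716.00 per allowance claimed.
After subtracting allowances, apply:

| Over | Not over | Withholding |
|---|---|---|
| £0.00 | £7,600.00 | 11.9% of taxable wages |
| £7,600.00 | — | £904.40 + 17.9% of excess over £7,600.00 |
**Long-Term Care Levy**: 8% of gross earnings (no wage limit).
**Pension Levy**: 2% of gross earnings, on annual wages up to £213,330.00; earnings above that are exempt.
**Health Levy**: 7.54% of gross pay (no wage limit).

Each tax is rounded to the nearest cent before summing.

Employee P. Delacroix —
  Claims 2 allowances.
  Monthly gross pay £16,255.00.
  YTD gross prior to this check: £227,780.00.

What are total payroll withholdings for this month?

£4,723.35

Wage Tax: taxable = £16,255.00 − 2×£716.00 = £14,823.00
  £904.40 + 17.9% × (£14,823.00 − £7,600.00) = £904.40 + 17.9% × £7,223.00 = £2,197.32
Long-Term Care Levy: 8% × £16,255.00 = £1,300.40
Pension Levy: YTD £227,780.00 ≥ cap £213,330.00 → £0.00
Health Levy: 7.54% × £16,255.00 = £1,225.63
Total: £2,197.32 + £1,300.40 + £0.00 + £1,225.63 = £4,723.35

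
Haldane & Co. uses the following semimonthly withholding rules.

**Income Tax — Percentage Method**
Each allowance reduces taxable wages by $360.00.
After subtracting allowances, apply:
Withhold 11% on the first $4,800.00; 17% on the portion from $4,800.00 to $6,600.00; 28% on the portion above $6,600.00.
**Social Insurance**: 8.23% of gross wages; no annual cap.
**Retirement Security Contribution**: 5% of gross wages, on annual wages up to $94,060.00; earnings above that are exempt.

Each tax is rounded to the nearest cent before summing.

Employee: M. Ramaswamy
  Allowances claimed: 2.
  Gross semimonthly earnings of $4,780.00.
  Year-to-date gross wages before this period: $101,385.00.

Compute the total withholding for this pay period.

Income Tax: taxable = $4,780.00 − 2×$360.00 = $4,060.00
  11% × $4,060.00 = $446.60
Social Insurance: 8.23% × $4,780.00 = $393.39
Retirement Security Contribution: YTD $101,385.00 ≥ cap $94,060.00 → $0.00
Total: $446.60 + $393.39 + $0.00 = $839.99

$839.99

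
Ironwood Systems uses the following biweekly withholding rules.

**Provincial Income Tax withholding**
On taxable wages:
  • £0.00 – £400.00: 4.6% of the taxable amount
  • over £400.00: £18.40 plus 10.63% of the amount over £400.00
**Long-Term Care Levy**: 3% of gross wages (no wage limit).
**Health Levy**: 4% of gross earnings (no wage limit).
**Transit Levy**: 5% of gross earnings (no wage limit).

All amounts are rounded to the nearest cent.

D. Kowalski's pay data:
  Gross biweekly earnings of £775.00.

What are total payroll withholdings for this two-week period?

£151.26

Provincial Income Tax: taxable = £775.00
  £18.40 + 10.63% × (£775.00 − £400.00) = £18.40 + 10.63% × £375.00 = £58.26
Long-Term Care Levy: 3% × £775.00 = £23.25
Health Levy: 4% × £775.00 = £31.00
Transit Levy: 5% × £775.00 = £38.75
Total: £58.26 + £23.25 + £31.00 + £38.75 = £151.26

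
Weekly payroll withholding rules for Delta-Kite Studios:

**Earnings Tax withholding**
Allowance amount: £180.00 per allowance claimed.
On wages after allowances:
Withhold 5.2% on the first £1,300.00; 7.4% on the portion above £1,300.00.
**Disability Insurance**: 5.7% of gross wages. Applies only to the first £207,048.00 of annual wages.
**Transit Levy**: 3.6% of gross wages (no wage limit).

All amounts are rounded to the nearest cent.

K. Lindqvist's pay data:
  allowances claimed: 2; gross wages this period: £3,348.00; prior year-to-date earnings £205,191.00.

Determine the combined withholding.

Earnings Tax: taxable = £3,348.00 − 2×£180.00 = £2,988.00
  £67.60 + 7.4% × (£2,988.00 − £1,300.00) = £67.60 + 7.4% × £1,688.00 = £192.51
Disability Insurance: cap £207,048.00 − YTD £205,191.00 = £1,857.00 subject; 5.7% × £1,857.00 = £105.85
Transit Levy: 3.6% × £3,348.00 = £120.53
Total: £192.51 + £105.85 + £120.53 = £418.89

£418.89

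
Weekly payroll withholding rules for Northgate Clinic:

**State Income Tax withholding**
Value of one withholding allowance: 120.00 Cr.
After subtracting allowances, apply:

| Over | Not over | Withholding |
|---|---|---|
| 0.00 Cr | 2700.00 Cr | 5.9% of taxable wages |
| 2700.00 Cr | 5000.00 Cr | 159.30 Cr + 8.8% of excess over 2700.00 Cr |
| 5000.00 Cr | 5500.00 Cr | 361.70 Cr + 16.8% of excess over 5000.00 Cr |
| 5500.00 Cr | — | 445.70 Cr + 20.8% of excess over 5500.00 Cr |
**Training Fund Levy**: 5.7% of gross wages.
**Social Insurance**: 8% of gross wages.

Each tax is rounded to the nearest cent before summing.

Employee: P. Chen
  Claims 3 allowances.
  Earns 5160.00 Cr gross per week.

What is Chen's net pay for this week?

4108.98 Cr

State Income Tax: taxable = 5160.00 Cr − 3×120.00 Cr = 4800.00 Cr
  159.30 Cr + 8.8% × (4800.00 Cr − 2700.00 Cr) = 159.30 Cr + 8.8% × 2100.00 Cr = 344.10 Cr
Training Fund Levy: 5.7% × 5160.00 Cr = 294.12 Cr
Social Insurance: 8% × 5160.00 Cr = 412.80 Cr
Total withheld: 344.10 Cr + 294.12 Cr + 412.80 Cr = 1051.02 Cr
Net pay: 5160.00 Cr − 1051.02 Cr = 4108.98 Cr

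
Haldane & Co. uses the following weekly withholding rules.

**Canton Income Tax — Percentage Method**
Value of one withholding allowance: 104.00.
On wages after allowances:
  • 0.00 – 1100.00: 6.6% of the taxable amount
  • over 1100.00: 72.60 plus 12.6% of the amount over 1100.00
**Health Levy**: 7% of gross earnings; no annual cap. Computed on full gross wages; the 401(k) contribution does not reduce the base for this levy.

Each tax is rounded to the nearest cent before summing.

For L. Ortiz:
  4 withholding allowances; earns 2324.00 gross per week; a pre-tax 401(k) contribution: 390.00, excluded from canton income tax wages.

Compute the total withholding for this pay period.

287.95

Canton Income Tax: taxable = 2324.00 − 390.00 − 4×104.00 = 1518.00
  72.60 + 12.6% × (1518.00 − 1100.00) = 72.60 + 12.6% × 418.00 = 125.27
Health Levy: 7% × 2324.00 = 162.68
Total: 125.27 + 162.68 = 287.95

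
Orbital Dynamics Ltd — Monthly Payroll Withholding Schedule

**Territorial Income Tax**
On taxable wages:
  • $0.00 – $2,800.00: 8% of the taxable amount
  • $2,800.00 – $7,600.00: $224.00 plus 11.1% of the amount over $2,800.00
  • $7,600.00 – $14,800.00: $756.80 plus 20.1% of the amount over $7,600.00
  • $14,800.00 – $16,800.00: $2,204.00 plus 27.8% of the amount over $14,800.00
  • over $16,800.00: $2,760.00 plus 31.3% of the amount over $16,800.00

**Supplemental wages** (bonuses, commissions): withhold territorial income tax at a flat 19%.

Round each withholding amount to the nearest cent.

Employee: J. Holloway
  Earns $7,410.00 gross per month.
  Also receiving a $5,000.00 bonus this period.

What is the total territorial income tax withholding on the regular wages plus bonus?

Territorial Income Tax: taxable = $7,410.00
  $224.00 + 11.1% × ($7,410.00 − $2,800.00) = $224.00 + 11.1% × $4,610.00 = $735.71
Supplemental (19% flat on bonus): 19% × $5,000.00 = $950.00
Total territorial income tax: $735.71 + $950.00 = $1,685.71

$1,685.71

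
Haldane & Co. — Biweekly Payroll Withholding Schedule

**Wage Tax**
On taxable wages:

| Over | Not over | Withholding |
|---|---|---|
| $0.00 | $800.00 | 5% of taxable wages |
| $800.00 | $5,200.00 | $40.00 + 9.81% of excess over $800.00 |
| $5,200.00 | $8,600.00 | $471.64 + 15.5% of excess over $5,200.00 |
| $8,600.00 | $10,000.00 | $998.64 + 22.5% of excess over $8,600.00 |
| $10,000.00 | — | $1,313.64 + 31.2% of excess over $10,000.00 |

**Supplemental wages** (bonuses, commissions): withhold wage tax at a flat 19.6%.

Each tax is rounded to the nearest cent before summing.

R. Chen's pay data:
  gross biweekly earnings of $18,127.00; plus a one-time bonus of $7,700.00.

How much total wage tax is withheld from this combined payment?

Wage Tax: taxable = $18,127.00
  $1,313.64 + 31.2% × ($18,127.00 − $10,000.00) = $1,313.64 + 31.2% × $8,127.00 = $3,849.26
Supplemental (19.6% flat on bonus): 19.6% × $7,700.00 = $1,509.20
Total wage tax: $3,849.26 + $1,509.20 = $5,358.46

$5,358.46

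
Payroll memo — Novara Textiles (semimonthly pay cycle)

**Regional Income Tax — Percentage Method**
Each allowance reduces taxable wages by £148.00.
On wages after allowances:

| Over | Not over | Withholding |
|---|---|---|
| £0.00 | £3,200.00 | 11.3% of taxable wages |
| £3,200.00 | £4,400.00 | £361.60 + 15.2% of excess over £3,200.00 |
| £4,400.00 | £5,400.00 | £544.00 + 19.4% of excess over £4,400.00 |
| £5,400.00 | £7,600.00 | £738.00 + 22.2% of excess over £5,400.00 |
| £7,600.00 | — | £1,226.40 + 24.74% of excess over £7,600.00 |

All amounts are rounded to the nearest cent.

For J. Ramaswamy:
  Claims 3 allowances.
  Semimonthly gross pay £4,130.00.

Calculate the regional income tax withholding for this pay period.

£435.47

Regional Income Tax: taxable = £4,130.00 − 3×£148.00 = £3,686.00
  £361.60 + 15.2% × (£3,686.00 − £3,200.00) = £361.60 + 15.2% × £486.00 = £435.47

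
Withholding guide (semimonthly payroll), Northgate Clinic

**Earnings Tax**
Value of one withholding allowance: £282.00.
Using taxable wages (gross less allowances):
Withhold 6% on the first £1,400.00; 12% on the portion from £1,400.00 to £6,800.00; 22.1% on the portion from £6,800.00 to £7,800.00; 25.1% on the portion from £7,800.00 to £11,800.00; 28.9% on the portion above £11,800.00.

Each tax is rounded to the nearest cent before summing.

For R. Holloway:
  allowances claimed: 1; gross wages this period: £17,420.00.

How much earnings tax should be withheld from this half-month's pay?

Earnings Tax: taxable = £17,420.00 − 1×£282.00 = £17,138.00
  £1,957.00 + 28.9% × (£17,138.00 − £11,800.00) = £1,957.00 + 28.9% × £5,338.00 = £3,499.68

£3,499.68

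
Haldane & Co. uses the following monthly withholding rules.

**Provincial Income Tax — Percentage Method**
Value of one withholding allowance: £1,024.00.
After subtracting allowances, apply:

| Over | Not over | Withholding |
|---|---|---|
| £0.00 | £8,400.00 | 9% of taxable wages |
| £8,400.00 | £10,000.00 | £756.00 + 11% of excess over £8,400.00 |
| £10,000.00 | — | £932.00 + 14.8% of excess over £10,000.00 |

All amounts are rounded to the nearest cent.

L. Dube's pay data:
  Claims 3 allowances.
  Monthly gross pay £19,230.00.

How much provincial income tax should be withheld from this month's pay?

£1,843.38

Provincial Income Tax: taxable = £19,230.00 − 3×£1,024.00 = £16,158.00
  £932.00 + 14.8% × (£16,158.00 − £10,000.00) = £932.00 + 14.8% × £6,158.00 = £1,843.38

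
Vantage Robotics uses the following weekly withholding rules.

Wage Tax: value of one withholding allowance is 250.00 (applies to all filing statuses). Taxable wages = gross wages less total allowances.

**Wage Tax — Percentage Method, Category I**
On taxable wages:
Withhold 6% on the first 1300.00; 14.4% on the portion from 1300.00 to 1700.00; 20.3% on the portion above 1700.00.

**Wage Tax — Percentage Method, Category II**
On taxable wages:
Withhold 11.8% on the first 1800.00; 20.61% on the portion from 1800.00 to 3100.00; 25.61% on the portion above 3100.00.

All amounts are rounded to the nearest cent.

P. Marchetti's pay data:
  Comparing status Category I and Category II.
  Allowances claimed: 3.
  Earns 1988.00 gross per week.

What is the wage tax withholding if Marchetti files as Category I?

Wage Tax (Category I): taxable = 1988.00 − 3×250.00 = 1238.00
  6% × 1238.00 = 74.28

74.28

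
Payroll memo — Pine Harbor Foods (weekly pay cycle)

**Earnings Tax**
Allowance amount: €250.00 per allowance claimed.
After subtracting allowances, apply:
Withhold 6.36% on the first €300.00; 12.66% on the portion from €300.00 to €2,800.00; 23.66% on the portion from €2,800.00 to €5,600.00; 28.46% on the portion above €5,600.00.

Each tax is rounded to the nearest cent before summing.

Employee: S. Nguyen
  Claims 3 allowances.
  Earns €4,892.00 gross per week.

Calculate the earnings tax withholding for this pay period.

€653.10

Earnings Tax: taxable = €4,892.00 − 3×€250.00 = €4,142.00
  €335.58 + 23.66% × (€4,142.00 − €2,800.00) = €335.58 + 23.66% × €1,342.00 = €653.10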